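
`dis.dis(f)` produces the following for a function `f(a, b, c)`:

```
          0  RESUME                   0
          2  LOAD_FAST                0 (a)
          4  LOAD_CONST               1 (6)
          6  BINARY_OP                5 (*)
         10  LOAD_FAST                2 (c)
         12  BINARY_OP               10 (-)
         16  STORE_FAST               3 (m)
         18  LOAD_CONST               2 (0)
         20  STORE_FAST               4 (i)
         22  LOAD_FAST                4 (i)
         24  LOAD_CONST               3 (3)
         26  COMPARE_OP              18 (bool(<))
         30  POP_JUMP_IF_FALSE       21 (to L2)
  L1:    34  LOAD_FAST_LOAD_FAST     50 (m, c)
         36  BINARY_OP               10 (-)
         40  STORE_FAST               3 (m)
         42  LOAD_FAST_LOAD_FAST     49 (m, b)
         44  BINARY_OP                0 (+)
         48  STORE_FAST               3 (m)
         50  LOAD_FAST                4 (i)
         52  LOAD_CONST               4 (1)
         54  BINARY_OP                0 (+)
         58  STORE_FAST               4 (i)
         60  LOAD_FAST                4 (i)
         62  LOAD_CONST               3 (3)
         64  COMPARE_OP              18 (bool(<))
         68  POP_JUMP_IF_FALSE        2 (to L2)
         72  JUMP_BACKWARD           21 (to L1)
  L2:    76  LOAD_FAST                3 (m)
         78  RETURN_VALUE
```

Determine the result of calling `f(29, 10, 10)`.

164

LOAD_FAST a → push 29. Stack: [29]
LOAD_CONST → push 6. Stack: [29, 6]
BINARY_OP * → 29 * 6 = 174. Stack: [174]
LOAD_FAST c → push 10. Stack: [174, 10]
BINARY_OP - → 174 - 10 = 164. Stack: [164]
STORE_FAST m → m=164. Stack: []
LOAD_CONST → push 0. Stack: [0]
STORE_FAST i → i=0. Stack: []
LOAD_FAST i → push 0. Stack: [0]
LOAD_CONST → push 3. Stack: [0, 3]
COMPARE_OP bool(<) → 0 vs 3 = True. Stack: [True]
POP_JUMP_IF_FALSE → pop True; no jump. Stack: []
LOAD_FAST_LOAD_FAST m,c → push 164,10. Stack: [164, 10]
BINARY_OP - → 164 - 10 = 154. Stack: [154]
STORE_FAST m → m=154. Stack: []
LOAD_FAST_LOAD_FAST m,b → push 154,10. Stack: [154, 10]
BINARY_OP + → 154 + 10 = 164. Stack: [164]
STORE_FAST m → m=164. Stack: []
LOAD_FAST i → push 0. Stack: [0]
LOAD_CONST → push 1. Stack: [0, 1]
BINARY_OP + → 0 + 1 = 1. Stack: [1]
STORE_FAST i → i=1. Stack: []
LOAD_FAST i → push 1. Stack: [1]
LOAD_CONST → push 3. Stack: [1, 3]
COMPARE_OP bool(<) → 1 vs 3 = True. Stack: [True]
POP_JUMP_IF_FALSE → pop True; no jump. Stack: []
LOAD_FAST_LOAD_FAST m,c → push 164,10. Stack: [164, 10]
BINARY_OP - → 164 - 10 = 154. Stack: [154]
STORE_FAST m → m=154. Stack: []
LOAD_FAST_LOAD_FAST m,b → push 154,10. Stack: [154, 10]
BINARY_OP + → 154 + 10 = 164. Stack: [164]
STORE_FAST m → m=164. Stack: []
LOAD_FAST i → push 1. Stack: [1]
LOAD_CONST → push 1. Stack: [1, 1]
BINARY_OP + → 1 + 1 = 2. Stack: [2]
STORE_FAST i → i=2. Stack: []
LOAD_FAST i → push 2. Stack: [2]
LOAD_CONST → push 3. Stack: [2, 3]
COMPARE_OP bool(<) → 2 vs 3 = True. Stack: [True]
POP_JUMP_IF_FALSE → pop True; no jump. Stack: []
LOAD_FAST_LOAD_FAST m,c → push 164,10. Stack: [164, 10]
BINARY_OP - → 164 - 10 = 154. Stack: [154]
STORE_FAST m → m=154. Stack: []
LOAD_FAST_LOAD_FAST m,b → push 154,10. Stack: [154, 10]
BINARY_OP + → 154 + 10 = 164. Stack: [164]
STORE_FAST m → m=164. Stack: []
LOAD_FAST i → push 2. Stack: [2]
LOAD_CONST → push 1. Stack: [2, 1]
BINARY_OP + → 2 + 1 = 3. Stack: [3]
STORE_FAST i → i=3. Stack: []
LOAD_FAST i → push 3. Stack: [3]
LOAD_CONST → push 3. Stack: [3, 3]
COMPARE_OP bool(<) → 3 vs 3 = False. Stack: [False]
POP_JUMP_IF_FALSE → pop False; jump. Stack: []
LOAD_FAST m → push 164. Stack: [164]
RETURN_VALUE → return 164.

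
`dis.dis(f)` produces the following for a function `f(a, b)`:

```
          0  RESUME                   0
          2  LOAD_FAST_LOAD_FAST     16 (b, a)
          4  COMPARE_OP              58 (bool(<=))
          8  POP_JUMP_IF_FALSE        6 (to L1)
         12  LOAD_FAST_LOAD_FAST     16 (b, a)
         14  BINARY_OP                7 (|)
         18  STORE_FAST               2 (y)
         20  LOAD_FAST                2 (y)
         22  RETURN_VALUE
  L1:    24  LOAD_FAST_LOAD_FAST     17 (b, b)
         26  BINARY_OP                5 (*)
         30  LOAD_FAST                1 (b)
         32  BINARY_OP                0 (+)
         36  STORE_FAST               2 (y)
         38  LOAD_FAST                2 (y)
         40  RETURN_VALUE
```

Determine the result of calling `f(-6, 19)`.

LOAD_FAST_LOAD_FAST b,a → push 19,-6. Stack: [19, -6]
COMPARE_OP bool(<=) → 19 vs -6 = False. Stack: [False]
POP_JUMP_IF_FALSE → pop False; jump. Stack: []
LOAD_FAST_LOAD_FAST b,b → push 19,19. Stack: [19, 19]
BINARY_OP * → 19 * 19 = 361. Stack: [361]
LOAD_FAST b → push 19. Stack: [361, 19]
BINARY_OP + → 361 + 19 = 380. Stack: [380]
STORE_FAST y → y=380. Stack: []
LOAD_FAST y → push 380. Stack: [380]
RETURN_VALUE → return 380.

380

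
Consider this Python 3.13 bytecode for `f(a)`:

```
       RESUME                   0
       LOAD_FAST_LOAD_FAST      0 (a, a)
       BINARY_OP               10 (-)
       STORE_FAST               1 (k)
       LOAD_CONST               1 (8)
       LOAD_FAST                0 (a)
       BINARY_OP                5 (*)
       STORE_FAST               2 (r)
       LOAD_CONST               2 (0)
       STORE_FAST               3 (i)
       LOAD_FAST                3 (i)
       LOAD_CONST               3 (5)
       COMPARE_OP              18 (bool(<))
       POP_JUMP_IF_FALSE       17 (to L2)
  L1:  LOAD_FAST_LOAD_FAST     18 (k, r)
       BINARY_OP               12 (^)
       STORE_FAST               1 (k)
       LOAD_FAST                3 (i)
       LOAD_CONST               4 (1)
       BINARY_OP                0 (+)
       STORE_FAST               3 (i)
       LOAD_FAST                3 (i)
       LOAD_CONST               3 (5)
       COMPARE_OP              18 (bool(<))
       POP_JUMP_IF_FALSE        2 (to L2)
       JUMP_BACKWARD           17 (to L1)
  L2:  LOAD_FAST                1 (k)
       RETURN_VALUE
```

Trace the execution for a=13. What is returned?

LOAD_FAST_LOAD_FAST a,a → push 13,13
BINARY_OP - → 13 - 13 = 0
STORE_FAST k → k=0
LOAD_CONST → push 8
LOAD_FAST a → push 13
BINARY_OP * → 8 * 13 = 104
STORE_FAST r → r=104
LOAD_CONST → push 0
STORE_FAST i → i=0
LOAD_FAST i → push 0
LOAD_CONST → push 5
COMPARE_OP bool(<) → 0 vs 5 = True
POP_JUMP_IF_FALSE → pop True; no jump
LOAD_FAST_LOAD_FAST k,r → push 0,104
BINARY_OP ^ → 0 ^ 104 = 104
STORE_FAST k → k=104
LOAD_FAST i → push 0
LOAD_CONST → push 1
BINARY_OP + → 0 + 1 = 1
STORE_FAST i → i=1
LOAD_FAST i → push 1
LOAD_CONST → push 5
COMPARE_OP bool(<) → 1 vs 5 = True
POP_JUMP_IF_FALSE → pop True; no jump
LOAD_FAST_LOAD_FAST k,r → push 104,104
BINARY_OP ^ → 104 ^ 104 = 0
STORE_FAST k → k=0
LOAD_FAST i → push 1
LOAD_CONST → push 1
BINARY_OP + → 1 + 1 = 2
STORE_FAST i → i=2
LOAD_FAST i → push 2
LOAD_CONST → push 5
COMPARE_OP bool(<) → 2 vs 5 = True
POP_JUMP_IF_FALSE → pop True; no jump
LOAD_FAST_LOAD_FAST k,r → push 0,104
BINARY_OP ^ → 0 ^ 104 = 104
STORE_FAST k → k=104
LOAD_FAST i → push 2
LOAD_CONST → push 1
BINARY_OP + → 2 + 1 = 3
STORE_FAST i → i=3
LOAD_FAST i → push 3
LOAD_CONST → push 5
COMPARE_OP bool(<) → 3 vs 5 = True
POP_JUMP_IF_FALSE → pop True; no jump
LOAD_FAST_LOAD_FAST k,r → push 104,104
BINARY_OP ^ → 104 ^ 104 = 0
STORE_FAST k → k=0
LOAD_FAST i → push 3
LOAD_CONST → push 1
BINARY_OP + → 3 + 1 = 4
STORE_FAST i → i=4
LOAD_FAST i → push 4
LOAD_CONST → push 5
COMPARE_OP bool(<) → 4 vs 5 = True
POP_JUMP_IF_FALSE → pop True; no jump
LOAD_FAST_LOAD_FAST k,r → push 0,104
BINARY_OP ^ → 0 ^ 104 = 104
STORE_FAST k → k=104
LOAD_FAST i → push 4
LOAD_CONST → push 1
BINARY_OP + → 4 + 1 = 5
STORE_FAST i → i=5
LOAD_FAST i → push 5
LOAD_CONST → push 5
COMPARE_OP bool(<) → 5 vs 5 = False
POP_JUMP_IF_FALSE → pop False; jump
LOAD_FAST k → push 104
RETURN_VALUE → return 104.

104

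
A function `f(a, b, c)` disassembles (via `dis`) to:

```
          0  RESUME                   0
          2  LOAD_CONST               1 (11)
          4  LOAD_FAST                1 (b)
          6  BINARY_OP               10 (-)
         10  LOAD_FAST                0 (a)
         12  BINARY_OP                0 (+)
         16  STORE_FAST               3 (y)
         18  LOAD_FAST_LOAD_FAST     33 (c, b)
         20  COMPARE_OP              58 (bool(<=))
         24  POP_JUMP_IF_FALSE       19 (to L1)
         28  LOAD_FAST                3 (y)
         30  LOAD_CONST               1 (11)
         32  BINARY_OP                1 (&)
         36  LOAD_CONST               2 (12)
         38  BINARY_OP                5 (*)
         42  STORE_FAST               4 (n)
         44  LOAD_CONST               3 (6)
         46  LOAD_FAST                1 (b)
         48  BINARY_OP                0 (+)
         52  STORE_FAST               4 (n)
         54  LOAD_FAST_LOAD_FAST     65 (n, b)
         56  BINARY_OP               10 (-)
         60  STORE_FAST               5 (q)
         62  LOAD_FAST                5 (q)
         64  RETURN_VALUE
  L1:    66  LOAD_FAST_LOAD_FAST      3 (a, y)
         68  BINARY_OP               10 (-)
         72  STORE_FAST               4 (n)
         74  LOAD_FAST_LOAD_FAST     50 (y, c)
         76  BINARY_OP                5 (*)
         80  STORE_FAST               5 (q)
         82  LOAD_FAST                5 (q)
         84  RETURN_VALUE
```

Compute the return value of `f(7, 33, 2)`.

6

LOAD_CONST → push 11. Stack: [11]
LOAD_FAST b → push 33. Stack: [11, 33]
BINARY_OP - → 11 - 33 = -22. Stack: [-22]
LOAD_FAST a → push 7. Stack: [-22, 7]
BINARY_OP + → -22 + 7 = -15. Stack: [-15]
STORE_FAST y → y=-15. Stack: []
LOAD_FAST_LOAD_FAST c,b → push 2,33. Stack: [2, 33]
COMPARE_OP bool(<=) → 2 vs 33 = True. Stack: [True]
POP_JUMP_IF_FALSE → pop True; no jump. Stack: []
LOAD_FAST y → push -15. Stack: [-15]
LOAD_CONST → push 11. Stack: [-15, 11]
BINARY_OP & → -15 & 11 = 1. Stack: [1]
LOAD_CONST → push 12. Stack: [1, 12]
BINARY_OP * → 1 * 12 = 12. Stack: [12]
STORE_FAST n → n=12. Stack: []
LOAD_CONST → push 6. Stack: [6]
LOAD_FAST b → push 33. Stack: [6, 33]
BINARY_OP + → 6 + 33 = 39. Stack: [39]
STORE_FAST n → n=39. Stack: []
LOAD_FAST_LOAD_FAST n,b → push 39,33. Stack: [39, 33]
BINARY_OP - → 39 - 33 = 6. Stack: [6]
STORE_FAST q → q=6. Stack: []
LOAD_FAST q → push 6. Stack: [6]
RETURN_VALUE → return 6.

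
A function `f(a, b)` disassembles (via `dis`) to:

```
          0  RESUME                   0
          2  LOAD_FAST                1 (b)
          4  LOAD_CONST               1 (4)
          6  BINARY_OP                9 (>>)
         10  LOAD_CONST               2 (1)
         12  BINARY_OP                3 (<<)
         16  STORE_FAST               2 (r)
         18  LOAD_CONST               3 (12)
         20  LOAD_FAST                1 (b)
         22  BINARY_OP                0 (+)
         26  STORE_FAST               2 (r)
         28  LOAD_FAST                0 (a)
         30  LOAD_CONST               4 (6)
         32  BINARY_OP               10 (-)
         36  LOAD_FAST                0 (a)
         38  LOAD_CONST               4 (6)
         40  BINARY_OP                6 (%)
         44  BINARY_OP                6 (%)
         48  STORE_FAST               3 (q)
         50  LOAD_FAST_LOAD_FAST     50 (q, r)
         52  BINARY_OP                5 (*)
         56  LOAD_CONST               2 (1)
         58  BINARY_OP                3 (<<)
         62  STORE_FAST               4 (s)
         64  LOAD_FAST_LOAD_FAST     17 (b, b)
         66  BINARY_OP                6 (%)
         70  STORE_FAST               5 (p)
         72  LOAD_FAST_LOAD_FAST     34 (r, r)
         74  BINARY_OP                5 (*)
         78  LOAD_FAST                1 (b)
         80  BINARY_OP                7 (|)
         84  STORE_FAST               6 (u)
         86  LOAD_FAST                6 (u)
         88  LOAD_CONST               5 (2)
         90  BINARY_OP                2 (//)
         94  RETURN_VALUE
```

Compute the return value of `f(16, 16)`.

LOAD_FAST b → push 16. Stack: [16]
LOAD_CONST → push 4. Stack: [16, 4]
BINARY_OP >> → 16 >> 4 = 1. Stack: [1]
LOAD_CONST → push 1. Stack: [1, 1]
BINARY_OP << → 1 << 1 = 2. Stack: [2]
STORE_FAST r → r=2. Stack: []
LOAD_CONST → push 12. Stack: [12]
LOAD_FAST b → push 16. Stack: [12, 16]
BINARY_OP + → 12 + 16 = 28. Stack: [28]
STORE_FAST r → r=28. Stack: []
LOAD_FAST a → push 16. Stack: [16]
LOAD_CONST → push 6. Stack: [16, 6]
BINARY_OP - → 16 - 6 = 10. Stack: [10]
LOAD_FAST a → push 16. Stack: [10, 16]
LOAD_CONST → push 6. Stack: [10, 16, 6]
BINARY_OP % → 16 % 6 = 4. Stack: [10, 4]
BINARY_OP % → 10 % 4 = 2. Stack: [2]
STORE_FAST q → q=2. Stack: []
LOAD_FAST_LOAD_FAST q,r → push 2,28. Stack: [2, 28]
BINARY_OP * → 2 * 28 = 56. Stack: [56]
LOAD_CONST → push 1. Stack: [56, 1]
BINARY_OP << → 56 << 1 = 112. Stack: [112]
STORE_FAST s → s=112. Stack: []
LOAD_FAST_LOAD_FAST b,b → push 16,16. Stack: [16, 16]
BINARY_OP % → 16 % 16 = 0. Stack: [0]
STORE_FAST p → p=0. Stack: []
LOAD_FAST_LOAD_FAST r,r → push 28,28. Stack: [28, 28]
BINARY_OP * → 28 * 28 = 784. Stack: [784]
LOAD_FAST b → push 16. Stack: [784, 16]
BINARY_OP | → 784 | 16 = 784. Stack: [784]
STORE_FAST u → u=784. Stack: []
LOAD_FAST u → push 784. Stack: [784]
LOAD_CONST → push 2. Stack: [784, 2]
BINARY_OP // → 784 // 2 = 392. Stack: [392]
RETURN_VALUE → return 392.

392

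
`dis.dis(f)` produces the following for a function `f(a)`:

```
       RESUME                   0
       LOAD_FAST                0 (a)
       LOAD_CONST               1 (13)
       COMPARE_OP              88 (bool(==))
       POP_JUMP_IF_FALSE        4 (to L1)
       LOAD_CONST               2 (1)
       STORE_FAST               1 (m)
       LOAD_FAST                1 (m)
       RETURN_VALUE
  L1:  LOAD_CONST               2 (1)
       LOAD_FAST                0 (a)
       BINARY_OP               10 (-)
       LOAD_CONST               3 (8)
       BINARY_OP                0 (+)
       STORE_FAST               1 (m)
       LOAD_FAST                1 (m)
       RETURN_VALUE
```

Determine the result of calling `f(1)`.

LOAD_FAST a → push 1. Stack: [1]
LOAD_CONST → push 13. Stack: [1, 13]
COMPARE_OP bool(==) → 1 vs 13 = False. Stack: [False]
POP_JUMP_IF_FALSE → pop False; jump. Stack: []
LOAD_CONST → push 1. Stack: [1]
LOAD_FAST a → push 1. Stack: [1, 1]
BINARY_OP - → 1 - 1 = 0. Stack: [0]
LOAD_CONST → push 8. Stack: [0, 8]
BINARY_OP + → 0 + 8 = 8. Stack: [8]
STORE_FAST m → m=8. Stack: []
LOAD_FAST m → push 8. Stack: [8]
RETURN_VALUE → return 8.

8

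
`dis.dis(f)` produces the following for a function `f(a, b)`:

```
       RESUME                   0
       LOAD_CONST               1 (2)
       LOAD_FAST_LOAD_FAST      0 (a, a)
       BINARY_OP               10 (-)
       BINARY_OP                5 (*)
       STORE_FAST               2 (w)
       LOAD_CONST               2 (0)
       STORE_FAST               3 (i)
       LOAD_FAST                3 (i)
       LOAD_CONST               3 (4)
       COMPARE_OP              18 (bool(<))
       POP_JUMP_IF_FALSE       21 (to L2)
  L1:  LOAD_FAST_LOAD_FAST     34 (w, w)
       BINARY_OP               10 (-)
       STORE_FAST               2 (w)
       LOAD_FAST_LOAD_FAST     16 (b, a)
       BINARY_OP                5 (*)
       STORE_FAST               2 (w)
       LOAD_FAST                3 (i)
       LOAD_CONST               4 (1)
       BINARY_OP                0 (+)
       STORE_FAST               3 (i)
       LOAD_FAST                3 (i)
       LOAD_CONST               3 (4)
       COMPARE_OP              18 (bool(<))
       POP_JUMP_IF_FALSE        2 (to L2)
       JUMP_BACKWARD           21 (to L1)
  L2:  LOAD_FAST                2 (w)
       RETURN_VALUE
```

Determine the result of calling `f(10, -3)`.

-30

LOAD_CONST → push 2
LOAD_FAST_LOAD_FAST a,a → push 10,10
BINARY_OP - → 10 - 10 = 0
BINARY_OP * → 2 * 0 = 0
STORE_FAST w → w=0
LOAD_CONST → push 0
STORE_FAST i → i=0
LOAD_FAST i → push 0
LOAD_CONST → push 4
COMPARE_OP bool(<) → 0 vs 4 = True
POP_JUMP_IF_FALSE → pop True; no jump
LOAD_FAST_LOAD_FAST w,w → push 0,0
BINARY_OP - → 0 - 0 = 0
STORE_FAST w → w=0
LOAD_FAST_LOAD_FAST b,a → push -3,10
BINARY_OP * → -3 * 10 = -30
STORE_FAST w → w=-30
LOAD_FAST i → push 0
LOAD_CONST → push 1
BINARY_OP + → 0 + 1 = 1
STORE_FAST i → i=1
LOAD_FAST i → push 1
LOAD_CONST → push 4
COMPARE_OP bool(<) → 1 vs 4 = True
POP_JUMP_IF_FALSE → pop True; no jump
LOAD_FAST_LOAD_FAST w,w → push -30,-30
BINARY_OP - → -30 - -30 = 0
STORE_FAST w → w=0
LOAD_FAST_LOAD_FAST b,a → push -3,10
BINARY_OP * → -3 * 10 = -30
STORE_FAST w → w=-30
LOAD_FAST i → push 1
LOAD_CONST → push 1
BINARY_OP + → 1 + 1 = 2
STORE_FAST i → i=2
LOAD_FAST i → push 2
LOAD_CONST → push 4
COMPARE_OP bool(<) → 2 vs 4 = True
POP_JUMP_IF_FALSE → pop True; no jump
LOAD_FAST_LOAD_FAST w,w → push -30,-30
BINARY_OP - → -30 - -30 = 0
STORE_FAST w → w=0
LOAD_FAST_LOAD_FAST b,a → push -3,10
BINARY_OP * → -3 * 10 = -30
STORE_FAST w → w=-30
LOAD_FAST i → push 2
LOAD_CONST → push 1
BINARY_OP + → 2 + 1 = 3
STORE_FAST i → i=3
LOAD_FAST i → push 3
LOAD_CONST → push 4
COMPARE_OP bool(<) → 3 vs 4 = True
POP_JUMP_IF_FALSE → pop True; no jump
LOAD_FAST_LOAD_FAST w,w → push -30,-30
BINARY_OP - → -30 - -30 = 0
STORE_FAST w → w=0
LOAD_FAST_LOAD_FAST b,a → push -3,10
BINARY_OP * → -3 * 10 = -30
STORE_FAST w → w=-30
LOAD_FAST i → push 3
LOAD_CONST → push 1
BINARY_OP + → 3 + 1 = 4
STORE_FAST i → i=4
LOAD_FAST i → push 4
LOAD_CONST → push 4
COMPARE_OP bool(<) → 4 vs 4 = False
POP_JUMP_IF_FALSE → pop False; jump
LOAD_FAST w → push -30
RETURN_VALUE → return -30.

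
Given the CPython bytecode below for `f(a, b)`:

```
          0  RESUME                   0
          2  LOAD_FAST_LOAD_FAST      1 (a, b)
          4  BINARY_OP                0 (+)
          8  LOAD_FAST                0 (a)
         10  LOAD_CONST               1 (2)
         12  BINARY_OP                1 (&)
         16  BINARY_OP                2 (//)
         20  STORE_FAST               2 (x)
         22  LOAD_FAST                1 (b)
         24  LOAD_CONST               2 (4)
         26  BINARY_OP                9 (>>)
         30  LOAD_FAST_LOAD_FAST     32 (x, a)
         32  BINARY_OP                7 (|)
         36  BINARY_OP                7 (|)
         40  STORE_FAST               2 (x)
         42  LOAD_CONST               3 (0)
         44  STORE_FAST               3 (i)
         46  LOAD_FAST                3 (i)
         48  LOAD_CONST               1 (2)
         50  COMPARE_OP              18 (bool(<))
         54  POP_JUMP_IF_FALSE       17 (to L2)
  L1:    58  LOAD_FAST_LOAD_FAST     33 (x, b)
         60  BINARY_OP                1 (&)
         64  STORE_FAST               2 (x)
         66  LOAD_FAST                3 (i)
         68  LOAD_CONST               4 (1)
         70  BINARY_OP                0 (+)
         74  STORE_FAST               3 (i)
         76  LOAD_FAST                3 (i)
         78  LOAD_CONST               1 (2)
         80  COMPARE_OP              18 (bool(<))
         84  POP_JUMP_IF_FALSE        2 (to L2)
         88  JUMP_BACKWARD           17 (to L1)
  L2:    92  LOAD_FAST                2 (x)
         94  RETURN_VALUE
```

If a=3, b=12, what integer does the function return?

4

LOAD_FAST_LOAD_FAST a,b → push 3,12. Stack: [3, 12]
BINARY_OP + → 3 + 12 = 15. Stack: [15]
LOAD_FAST a → push 3. Stack: [15, 3]
LOAD_CONST → push 2. Stack: [15, 3, 2]
BINARY_OP & → 3 & 2 = 2. Stack: [15, 2]
BINARY_OP // → 15 // 2 = 7. Stack: [7]
STORE_FAST x → x=7. Stack: []
LOAD_FAST b → push 12. Stack: [12]
LOAD_CONST → push 4. Stack: [12, 4]
BINARY_OP >> → 12 >> 4 = 0. Stack: [0]
LOAD_FAST_LOAD_FAST x,a → push 7,3. Stack: [0, 7, 3]
BINARY_OP | → 7 | 3 = 7. Stack: [0, 7]
BINARY_OP | → 0 | 7 = 7. Stack: [7]
STORE_FAST x → x=7. Stack: []
LOAD_CONST → push 0. Stack: [0]
STORE_FAST i → i=0. Stack: []
LOAD_FAST i → push 0. Stack: [0]
LOAD_CONST → push 2. Stack: [0, 2]
COMPARE_OP bool(<) → 0 vs 2 = True. Stack: [True]
POP_JUMP_IF_FALSE → pop True; no jump. Stack: []
LOAD_FAST_LOAD_FAST x,b → push 7,12. Stack: [7, 12]
BINARY_OP & → 7 & 12 = 4. Stack: [4]
STORE_FAST x → x=4. Stack: []
LOAD_FAST i → push 0. Stack: [0]
LOAD_CONST → push 1. Stack: [0, 1]
BINARY_OP + → 0 + 1 = 1. Stack: [1]
STORE_FAST i → i=1. Stack: []
LOAD_FAST i → push 1. Stack: [1]
LOAD_CONST → push 2. Stack: [1, 2]
COMPARE_OP bool(<) → 1 vs 2 = True. Stack: [True]
POP_JUMP_IF_FALSE → pop True; no jump. Stack: []
LOAD_FAST_LOAD_FAST x,b → push 4,12. Stack: [4, 12]
BINARY_OP & → 4 & 12 = 4. Stack: [4]
STORE_FAST x → x=4. Stack: []
LOAD_FAST i → push 1. Stack: [1]
LOAD_CONST → push 1. Stack: [1, 1]
BINARY_OP + → 1 + 1 = 2. Stack: [2]
STORE_FAST i → i=2. Stack: []
LOAD_FAST i → push 2. Stack: [2]
LOAD_CONST → push 2. Stack: [2, 2]
COMPARE_OP bool(<) → 2 vs 2 = False. Stack: [False]
POP_JUMP_IF_FALSE → pop False; jump. Stack: []
LOAD_FAST x → push 4. Stack: [4]
RETURN_VALUE → return 4.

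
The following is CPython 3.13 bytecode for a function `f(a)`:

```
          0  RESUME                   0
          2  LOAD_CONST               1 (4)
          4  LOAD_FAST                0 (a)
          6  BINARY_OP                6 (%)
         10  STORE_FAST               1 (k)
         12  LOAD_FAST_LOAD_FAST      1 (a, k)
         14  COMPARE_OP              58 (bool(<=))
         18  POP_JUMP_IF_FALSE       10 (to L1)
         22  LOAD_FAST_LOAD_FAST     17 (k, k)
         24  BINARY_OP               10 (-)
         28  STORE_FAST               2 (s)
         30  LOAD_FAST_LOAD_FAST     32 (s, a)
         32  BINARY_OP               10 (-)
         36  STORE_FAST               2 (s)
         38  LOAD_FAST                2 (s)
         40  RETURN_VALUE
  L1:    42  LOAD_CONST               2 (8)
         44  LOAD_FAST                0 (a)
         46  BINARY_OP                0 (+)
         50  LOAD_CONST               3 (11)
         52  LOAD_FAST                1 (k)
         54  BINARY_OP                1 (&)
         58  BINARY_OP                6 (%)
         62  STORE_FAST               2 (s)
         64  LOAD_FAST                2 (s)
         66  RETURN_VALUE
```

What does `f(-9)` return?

LOAD_CONST → push 4. Stack: [4]
LOAD_FAST a → push -9. Stack: [4, -9]
BINARY_OP % → 4 % -9 = -5. Stack: [-5]
STORE_FAST k → k=-5. Stack: []
LOAD_FAST_LOAD_FAST a,k → push -9,-5. Stack: [-9, -5]
COMPARE_OP bool(<=) → -9 vs -5 = True. Stack: [True]
POP_JUMP_IF_FALSE → pop True; no jump. Stack: []
LOAD_FAST_LOAD_FAST k,k → push -5,-5. Stack: [-5, -5]
BINARY_OP - → -5 - -5 = 0. Stack: [0]
STORE_FAST s → s=0. Stack: []
LOAD_FAST_LOAD_FAST s,a → push 0,-9. Stack: [0, -9]
BINARY_OP - → 0 - -9 = 9. Stack: [9]
STORE_FAST s → s=9. Stack: []
LOAD_FAST s → push 9. Stack: [9]
RETURN_VALUE → return 9.

9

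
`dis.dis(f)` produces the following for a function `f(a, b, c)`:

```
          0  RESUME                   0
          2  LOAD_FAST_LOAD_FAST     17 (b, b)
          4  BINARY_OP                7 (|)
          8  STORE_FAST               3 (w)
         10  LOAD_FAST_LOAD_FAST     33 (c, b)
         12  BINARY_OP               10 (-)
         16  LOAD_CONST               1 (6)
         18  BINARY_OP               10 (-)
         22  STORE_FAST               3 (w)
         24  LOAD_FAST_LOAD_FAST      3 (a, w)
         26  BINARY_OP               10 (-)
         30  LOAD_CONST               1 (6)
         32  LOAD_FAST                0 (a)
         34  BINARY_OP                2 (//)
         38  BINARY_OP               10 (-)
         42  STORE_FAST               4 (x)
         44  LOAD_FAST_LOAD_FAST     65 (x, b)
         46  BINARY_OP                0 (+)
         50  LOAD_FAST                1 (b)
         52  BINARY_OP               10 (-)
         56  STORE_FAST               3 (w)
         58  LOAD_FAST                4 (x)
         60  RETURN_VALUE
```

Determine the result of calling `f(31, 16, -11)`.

LOAD_FAST_LOAD_FAST b,b → push 16,16. Stack: [16, 16]
BINARY_OP | → 16 | 16 = 16. Stack: [16]
STORE_FAST w → w=16. Stack: []
LOAD_FAST_LOAD_FAST c,b → push -11,16. Stack: [-11, 16]
BINARY_OP - → -11 - 16 = -27. Stack: [-27]
LOAD_CONST → push 6. Stack: [-27, 6]
BINARY_OP - → -27 - 6 = -33. Stack: [-33]
STORE_FAST w → w=-33. Stack: []
LOAD_FAST_LOAD_FAST a,w → push 31,-33. Stack: [31, -33]
BINARY_OP - → 31 - -33 = 64. Stack: [64]
LOAD_CONST → push 6. Stack: [64, 6]
LOAD_FAST a → push 31. Stack: [64, 6, 31]
BINARY_OP // → 6 // 31 = 0. Stack: [64, 0]
BINARY_OP - → 64 - 0 = 64. Stack: [64]
STORE_FAST x → x=64. Stack: []
LOAD_FAST_LOAD_FAST x,b → push 64,16. Stack: [64, 16]
BINARY_OP + → 64 + 16 = 80. Stack: [80]
LOAD_FAST b → push 16. Stack: [80, 16]
BINARY_OP - → 80 - 16 = 64. Stack: [64]
STORE_FAST w → w=64. Stack: []
LOAD_FAST x → push 64. Stack: [64]
RETURN_VALUE → return 64.

64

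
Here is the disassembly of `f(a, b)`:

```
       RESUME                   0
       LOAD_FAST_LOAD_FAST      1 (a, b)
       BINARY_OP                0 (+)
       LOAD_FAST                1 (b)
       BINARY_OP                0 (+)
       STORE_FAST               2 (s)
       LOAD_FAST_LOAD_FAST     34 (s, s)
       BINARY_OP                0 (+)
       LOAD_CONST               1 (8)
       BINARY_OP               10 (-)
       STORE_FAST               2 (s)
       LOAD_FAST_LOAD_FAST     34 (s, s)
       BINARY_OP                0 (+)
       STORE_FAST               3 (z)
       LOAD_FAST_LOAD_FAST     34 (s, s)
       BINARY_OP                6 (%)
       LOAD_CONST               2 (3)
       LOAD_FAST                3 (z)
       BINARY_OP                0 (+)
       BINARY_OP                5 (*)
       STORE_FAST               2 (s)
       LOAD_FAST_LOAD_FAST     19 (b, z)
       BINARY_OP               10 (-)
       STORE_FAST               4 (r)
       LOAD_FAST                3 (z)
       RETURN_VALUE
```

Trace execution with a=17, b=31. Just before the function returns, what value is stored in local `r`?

-269

LOAD_FAST_LOAD_FAST a,b → push 17,31. Stack: [17, 31]
BINARY_OP + → 17 + 31 = 48. Stack: [48]
LOAD_FAST b → push 31. Stack: [48, 31]
BINARY_OP + → 48 + 31 = 79. Stack: [79]
STORE_FAST s → s=79. Stack: []
LOAD_FAST_LOAD_FAST s,s → push 79,79. Stack: [79, 79]
BINARY_OP + → 79 + 79 = 158. Stack: [158]
LOAD_CONST → push 8. Stack: [158, 8]
BINARY_OP - → 158 - 8 = 150. Stack: [150]
STORE_FAST s → s=150. Stack: []
LOAD_FAST_LOAD_FAST s,s → push 150,150. Stack: [150, 150]
BINARY_OP + → 150 + 150 = 300. Stack: [300]
STORE_FAST z → z=300. Stack: []
LOAD_FAST_LOAD_FAST s,s → push 150,150. Stack: [150, 150]
BINARY_OP % → 150 % 150 = 0. Stack: [0]
LOAD_CONST → push 3. Stack: [0, 3]
LOAD_FAST z → push 300. Stack: [0, 3, 300]
BINARY_OP + → 3 + 300 = 303. Stack: [0, 303]
BINARY_OP * → 0 * 303 = 0. Stack: [0]
STORE_FAST s → s=0. Stack: []
LOAD_FAST_LOAD_FAST b,z → push 31,300. Stack: [31, 300]
BINARY_OP - → 31 - 300 = -269. Stack: [-269]
STORE_FAST r → r=-269. Stack: []
LOAD_FAST z → push 300. Stack: [300]
RETURN_VALUE → return 300.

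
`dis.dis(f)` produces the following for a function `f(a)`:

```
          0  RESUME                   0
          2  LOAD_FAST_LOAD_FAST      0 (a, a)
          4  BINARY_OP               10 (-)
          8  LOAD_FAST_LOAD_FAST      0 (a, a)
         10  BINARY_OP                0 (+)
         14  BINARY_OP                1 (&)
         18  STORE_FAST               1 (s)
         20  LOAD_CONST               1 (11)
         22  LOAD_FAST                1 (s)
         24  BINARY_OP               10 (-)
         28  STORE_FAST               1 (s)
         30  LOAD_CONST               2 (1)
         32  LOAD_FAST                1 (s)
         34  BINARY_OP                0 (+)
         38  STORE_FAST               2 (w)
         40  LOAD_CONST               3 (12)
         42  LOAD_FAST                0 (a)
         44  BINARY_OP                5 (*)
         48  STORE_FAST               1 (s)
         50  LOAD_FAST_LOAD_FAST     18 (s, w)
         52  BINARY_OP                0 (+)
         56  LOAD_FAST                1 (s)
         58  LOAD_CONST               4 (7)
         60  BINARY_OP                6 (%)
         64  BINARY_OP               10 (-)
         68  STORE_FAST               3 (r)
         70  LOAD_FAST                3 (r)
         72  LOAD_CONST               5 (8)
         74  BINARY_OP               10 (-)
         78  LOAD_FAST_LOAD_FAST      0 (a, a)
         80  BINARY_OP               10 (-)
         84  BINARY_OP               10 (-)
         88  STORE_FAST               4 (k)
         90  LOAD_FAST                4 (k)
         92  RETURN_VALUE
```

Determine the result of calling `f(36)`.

431

LOAD_FAST_LOAD_FAST a,a → push 36,36. Stack: [36, 36]
BINARY_OP - → 36 - 36 = 0. Stack: [0]
LOAD_FAST_LOAD_FAST a,a → push 36,36. Stack: [0, 36, 36]
BINARY_OP + → 36 + 36 = 72. Stack: [0, 72]
BINARY_OP & → 0 & 72 = 0. Stack: [0]
STORE_FAST s → s=0. Stack: []
LOAD_CONST → push 11. Stack: [11]
LOAD_FAST s → push 0. Stack: [11, 0]
BINARY_OP - → 11 - 0 = 11. Stack: [11]
STORE_FAST s → s=11. Stack: []
LOAD_CONST → push 1. Stack: [1]
LOAD_FAST s → push 11. Stack: [1, 11]
BINARY_OP + → 1 + 11 = 12. Stack: [12]
STORE_FAST w → w=12. Stack: []
LOAD_CONST → push 12. Stack: [12]
LOAD_FAST a → push 36. Stack: [12, 36]
BINARY_OP * → 12 * 36 = 432. Stack: [432]
STORE_FAST s → s=432. Stack: []
LOAD_FAST_LOAD_FAST s,w → push 432,12. Stack: [432, 12]
BINARY_OP + → 432 + 12 = 444. Stack: [444]
LOAD_FAST s → push 432. Stack: [444, 432]
LOAD_CONST → push 7. Stack: [444, 432, 7]
BINARY_OP % → 432 % 7 = 5. Stack: [444, 5]
BINARY_OP - → 444 - 5 = 439. Stack: [439]
STORE_FAST r → r=439. Stack: []
LOAD_FAST r → push 439. Stack: [439]
LOAD_CONST → push 8. Stack: [439, 8]
BINARY_OP - → 439 - 8 = 431. Stack: [431]
LOAD_FAST_LOAD_FAST a,a → push 36,36. Stack: [431, 36, 36]
BINARY_OP - → 36 - 36 = 0. Stack: [431, 0]
BINARY_OP - → 431 - 0 = 431. Stack: [431]
STORE_FAST k → k=431. Stack: []
LOAD_FAST k → push 431. Stack: [431]
RETURN_VALUE → return 431.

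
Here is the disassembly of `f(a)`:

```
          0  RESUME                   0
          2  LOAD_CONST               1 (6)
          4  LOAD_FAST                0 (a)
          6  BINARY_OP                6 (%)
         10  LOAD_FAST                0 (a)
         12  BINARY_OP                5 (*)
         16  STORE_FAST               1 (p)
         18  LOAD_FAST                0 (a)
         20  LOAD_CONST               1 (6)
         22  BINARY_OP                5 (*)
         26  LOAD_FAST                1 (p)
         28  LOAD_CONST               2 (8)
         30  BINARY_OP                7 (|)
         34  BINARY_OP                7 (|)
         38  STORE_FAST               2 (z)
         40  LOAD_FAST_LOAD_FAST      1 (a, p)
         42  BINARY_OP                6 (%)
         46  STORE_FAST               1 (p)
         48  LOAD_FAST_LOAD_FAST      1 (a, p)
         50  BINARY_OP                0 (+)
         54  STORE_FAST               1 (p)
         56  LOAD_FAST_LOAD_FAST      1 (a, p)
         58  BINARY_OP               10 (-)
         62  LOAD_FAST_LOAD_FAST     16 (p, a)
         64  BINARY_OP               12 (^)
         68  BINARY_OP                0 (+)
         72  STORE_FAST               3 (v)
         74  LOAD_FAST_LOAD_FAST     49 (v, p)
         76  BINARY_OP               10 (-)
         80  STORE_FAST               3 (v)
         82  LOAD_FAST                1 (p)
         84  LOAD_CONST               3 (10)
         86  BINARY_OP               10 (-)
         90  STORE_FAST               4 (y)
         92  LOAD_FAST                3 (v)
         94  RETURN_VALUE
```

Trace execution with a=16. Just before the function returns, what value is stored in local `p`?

32

LOAD_CONST → push 6. Stack: [6]
LOAD_FAST a → push 16. Stack: [6, 16]
BINARY_OP % → 6 % 16 = 6. Stack: [6]
LOAD_FAST a → push 16. Stack: [6, 16]
BINARY_OP * → 6 * 16 = 96. Stack: [96]
STORE_FAST p → p=96. Stack: []
LOAD_FAST a → push 16. Stack: [16]
LOAD_CONST → push 6. Stack: [16, 6]
BINARY_OP * → 16 * 6 = 96. Stack: [96]
LOAD_FAST p → push 96. Stack: [96, 96]
LOAD_CONST → push 8. Stack: [96, 96, 8]
BINARY_OP | → 96 | 8 = 104. Stack: [96, 104]
BINARY_OP | → 96 | 104 = 104. Stack: [104]
STORE_FAST z → z=104. Stack: []
LOAD_FAST_LOAD_FAST a,p → push 16,96. Stack: [16, 96]
BINARY_OP % → 16 % 96 = 16. Stack: [16]
STORE_FAST p → p=16. Stack: []
LOAD_FAST_LOAD_FAST a,p → push 16,16. Stack: [16, 16]
BINARY_OP + → 16 + 16 = 32. Stack: [32]
STORE_FAST p → p=32. Stack: []
LOAD_FAST_LOAD_FAST a,p → push 16,32. Stack: [16, 32]
BINARY_OP - → 16 - 32 = -16. Stack: [-16]
LOAD_FAST_LOAD_FAST p,a → push 32,16. Stack: [-16, 32, 16]
BINARY_OP ^ → 32 ^ 16 = 48. Stack: [-16, 48]
BINARY_OP + → -16 + 48 = 32. Stack: [32]
STORE_FAST v → v=32. Stack: []
LOAD_FAST_LOAD_FAST v,p → push 32,32. Stack: [32, 32]
BINARY_OP - → 32 - 32 = 0. Stack: [0]
STORE_FAST v → v=0. Stack: []
LOAD_FAST p → push 32. Stack: [32]
LOAD_CONST → push 10. Stack: [32, 10]
BINARY_OP - → 32 - 10 = 22. Stack: [22]
STORE_FAST y → y=22. Stack: []
LOAD_FAST v → push 0. Stack: [0]
RETURN_VALUE → return 0.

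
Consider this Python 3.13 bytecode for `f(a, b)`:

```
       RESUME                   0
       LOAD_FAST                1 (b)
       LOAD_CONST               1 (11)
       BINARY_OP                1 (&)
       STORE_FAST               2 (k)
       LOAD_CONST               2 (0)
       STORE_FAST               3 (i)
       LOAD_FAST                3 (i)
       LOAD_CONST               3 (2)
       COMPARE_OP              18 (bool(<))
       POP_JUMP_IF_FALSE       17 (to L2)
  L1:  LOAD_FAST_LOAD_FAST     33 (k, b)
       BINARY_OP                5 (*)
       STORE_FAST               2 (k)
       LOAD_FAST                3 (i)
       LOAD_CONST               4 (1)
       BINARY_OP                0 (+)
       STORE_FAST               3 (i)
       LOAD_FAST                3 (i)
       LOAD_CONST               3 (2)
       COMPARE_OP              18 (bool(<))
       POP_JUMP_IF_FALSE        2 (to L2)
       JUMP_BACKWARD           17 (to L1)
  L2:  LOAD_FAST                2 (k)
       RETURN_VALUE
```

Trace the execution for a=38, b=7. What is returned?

LOAD_FAST b → push 7. Stack: [7]
LOAD_CONST → push 11. Stack: [7, 11]
BINARY_OP & → 7 & 11 = 3. Stack: [3]
STORE_FAST k → k=3. Stack: []
LOAD_CONST → push 0. Stack: [0]
STORE_FAST i → i=0. Stack: []
LOAD_FAST i → push 0. Stack: [0]
LOAD_CONST → push 2. Stack: [0, 2]
COMPARE_OP bool(<) → 0 vs 2 = True. Stack: [True]
POP_JUMP_IF_FALSE → pop True; no jump. Stack: []
LOAD_FAST_LOAD_FAST k,b → push 3,7. Stack: [3, 7]
BINARY_OP * → 3 * 7 = 21. Stack: [21]
STORE_FAST k → k=21. Stack: []
LOAD_FAST i → push 0. Stack: [0]
LOAD_CONST → push 1. Stack: [0, 1]
BINARY_OP + → 0 + 1 = 1. Stack: [1]
STORE_FAST i → i=1. Stack: []
LOAD_FAST i → push 1. Stack: [1]
LOAD_CONST → push 2. Stack: [1, 2]
COMPARE_OP bool(<) → 1 vs 2 = True. Stack: [True]
POP_JUMP_IF_FALSE → pop True; no jump. Stack: []
LOAD_FAST_LOAD_FAST k,b → push 21,7. Stack: [21, 7]
BINARY_OP * → 21 * 7 = 147. Stack: [147]
STORE_FAST k → k=147. Stack: []
LOAD_FAST i → push 1. Stack: [1]
LOAD_CONST → push 1. Stack: [1, 1]
BINARY_OP + → 1 + 1 = 2. Stack: [2]
STORE_FAST i → i=2. Stack: []
LOAD_FAST i → push 2. Stack: [2]
LOAD_CONST → push 2. Stack: [2, 2]
COMPARE_OP bool(<) → 2 vs 2 = False. Stack: [False]
POP_JUMP_IF_FALSE → pop False; jump. Stack: []
LOAD_FAST k → push 147. Stack: [147]
RETURN_VALUE → return 147.

147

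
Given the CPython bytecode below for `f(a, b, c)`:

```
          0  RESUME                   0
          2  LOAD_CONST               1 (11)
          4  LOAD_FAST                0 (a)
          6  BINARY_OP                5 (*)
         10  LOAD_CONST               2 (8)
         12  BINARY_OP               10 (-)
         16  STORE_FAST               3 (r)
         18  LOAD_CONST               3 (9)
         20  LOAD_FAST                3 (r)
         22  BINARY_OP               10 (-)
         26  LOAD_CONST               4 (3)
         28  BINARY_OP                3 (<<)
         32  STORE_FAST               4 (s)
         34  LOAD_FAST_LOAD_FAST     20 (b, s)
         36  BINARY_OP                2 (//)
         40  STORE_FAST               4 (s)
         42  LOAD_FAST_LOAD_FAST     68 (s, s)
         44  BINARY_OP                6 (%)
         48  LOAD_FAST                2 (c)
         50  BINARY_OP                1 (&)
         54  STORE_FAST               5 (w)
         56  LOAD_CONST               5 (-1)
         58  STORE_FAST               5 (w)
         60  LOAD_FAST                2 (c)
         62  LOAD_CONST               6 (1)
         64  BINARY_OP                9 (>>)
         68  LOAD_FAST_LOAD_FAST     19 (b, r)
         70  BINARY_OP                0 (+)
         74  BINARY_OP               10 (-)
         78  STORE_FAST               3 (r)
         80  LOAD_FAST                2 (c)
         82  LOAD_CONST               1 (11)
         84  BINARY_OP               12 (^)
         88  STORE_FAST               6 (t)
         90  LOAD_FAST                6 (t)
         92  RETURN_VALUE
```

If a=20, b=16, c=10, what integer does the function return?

LOAD_CONST → push 11. Stack: [11]
LOAD_FAST a → push 20. Stack: [11, 20]
BINARY_OP * → 11 * 20 = 220. Stack: [220]
LOAD_CONST → push 8. Stack: [220, 8]
BINARY_OP - → 220 - 8 = 212. Stack: [212]
STORE_FAST r → r=212. Stack: []
LOAD_CONST → push 9. Stack: [9]
LOAD_FAST r → push 212. Stack: [9, 212]
BINARY_OP - → 9 - 212 = -203. Stack: [-203]
LOAD_CONST → push 3. Stack: [-203, 3]
BINARY_OP << → -203 << 3 = -1624. Stack: [-1624]
STORE_FAST s → s=-1624. Stack: []
LOAD_FAST_LOAD_FAST b,s → push 16,-1624. Stack: [16, -1624]
BINARY_OP // → 16 // -1624 = -1. Stack: [-1]
STORE_FAST s → s=-1. Stack: []
LOAD_FAST_LOAD_FAST s,s → push -1,-1. Stack: [-1, -1]
BINARY_OP % → -1 % -1 = 0. Stack: [0]
LOAD_FAST c → push 10. Stack: [0, 10]
BINARY_OP & → 0 & 10 = 0. Stack: [0]
STORE_FAST w → w=0. Stack: []
LOAD_CONST → push -1. Stack: [-1]
STORE_FAST w → w=-1. Stack: []
LOAD_FAST c → push 10. Stack: [10]
LOAD_CONST → push 1. Stack: [10, 1]
BINARY_OP >> → 10 >> 1 = 5. Stack: [5]
LOAD_FAST_LOAD_FAST b,r → push 16,212. Stack: [5, 16, 212]
BINARY_OP + → 16 + 212 = 228. Stack: [5, 228]
BINARY_OP - → 5 - 228 = -223. Stack: [-223]
STORE_FAST r → r=-223. Stack: []
LOAD_FAST c → push 10. Stack: [10]
LOAD_CONST → push 11. Stack: [10, 11]
BINARY_OP ^ → 10 ^ 11 = 1. Stack: [1]
STORE_FAST t → t=1. Stack: []
LOAD_FAST t → push 1. Stack: [1]
RETURN_VALUE → return 1.

1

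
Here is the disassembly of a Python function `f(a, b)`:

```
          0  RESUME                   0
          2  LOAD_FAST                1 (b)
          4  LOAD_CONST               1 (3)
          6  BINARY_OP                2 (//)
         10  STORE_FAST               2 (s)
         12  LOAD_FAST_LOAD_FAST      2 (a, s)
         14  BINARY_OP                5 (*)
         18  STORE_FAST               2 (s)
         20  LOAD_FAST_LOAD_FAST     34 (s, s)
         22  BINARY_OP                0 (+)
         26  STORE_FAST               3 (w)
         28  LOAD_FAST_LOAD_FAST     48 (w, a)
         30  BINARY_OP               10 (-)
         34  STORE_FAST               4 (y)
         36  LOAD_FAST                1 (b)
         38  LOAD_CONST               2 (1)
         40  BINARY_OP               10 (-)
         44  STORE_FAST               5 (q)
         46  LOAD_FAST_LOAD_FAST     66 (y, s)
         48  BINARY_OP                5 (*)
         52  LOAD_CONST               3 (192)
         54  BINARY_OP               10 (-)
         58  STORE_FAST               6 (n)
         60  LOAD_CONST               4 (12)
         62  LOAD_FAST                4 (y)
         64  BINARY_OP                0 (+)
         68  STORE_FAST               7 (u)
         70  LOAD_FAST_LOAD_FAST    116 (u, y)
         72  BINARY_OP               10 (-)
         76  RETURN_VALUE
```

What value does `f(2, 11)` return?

LOAD_FAST b → push 11. Stack: [11]
LOAD_CONST → push 3. Stack: [11, 3]
BINARY_OP // → 11 // 3 = 3. Stack: [3]
STORE_FAST s → s=3. Stack: []
LOAD_FAST_LOAD_FAST a,s → push 2,3. Stack: [2, 3]
BINARY_OP * → 2 * 3 = 6. Stack: [6]
STORE_FAST s → s=6. Stack: []
LOAD_FAST_LOAD_FAST s,s → push 6,6. Stack: [6, 6]
BINARY_OP + → 6 + 6 = 12. Stack: [12]
STORE_FAST w → w=12. Stack: []
LOAD_FAST_LOAD_FAST w,a → push 12,2. Stack: [12, 2]
BINARY_OP - → 12 - 2 = 10. Stack: [10]
STORE_FAST y → y=10. Stack: []
LOAD_FAST b → push 11. Stack: [11]
LOAD_CONST → push 1. Stack: [11, 1]
BINARY_OP - → 11 - 1 = 10. Stack: [10]
STORE_FAST q → q=10. Stack: []
LOAD_FAST_LOAD_FAST y,s → push 10,6. Stack: [10, 6]
BINARY_OP * → 10 * 6 = 60. Stack: [60]
LOAD_CONST → push 192. Stack: [60, 192]
BINARY_OP - → 60 - 192 = -132. Stack: [-132]
STORE_FAST n → n=-132. Stack: []
LOAD_CONST → push 12. Stack: [12]
LOAD_FAST y → push 10. Stack: [12, 10]
BINARY_OP + → 12 + 10 = 22. Stack: [22]
STORE_FAST u → u=22. Stack: []
LOAD_FAST_LOAD_FAST u,y → push 22,10. Stack: [22, 10]
BINARY_OP - → 22 - 10 = 12. Stack: [12]
RETURN_VALUE → return 12.

12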